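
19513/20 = 19513/20= 975.65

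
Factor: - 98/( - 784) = 2^( - 3 ) = 1/8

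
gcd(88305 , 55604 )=1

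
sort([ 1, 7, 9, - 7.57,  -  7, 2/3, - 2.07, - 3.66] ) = [ - 7.57, - 7, - 3.66, - 2.07, 2/3, 1, 7, 9]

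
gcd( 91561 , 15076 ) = 1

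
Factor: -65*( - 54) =2^1*3^3*5^1*13^1  =  3510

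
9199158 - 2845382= 6353776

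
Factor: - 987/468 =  - 329/156 = - 2^( - 2)*3^( - 1 ) * 7^1*13^( - 1 )*47^1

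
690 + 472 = 1162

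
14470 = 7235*2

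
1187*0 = 0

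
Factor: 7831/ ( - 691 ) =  - 41^1* 191^1*691^( - 1)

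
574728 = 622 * 924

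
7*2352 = 16464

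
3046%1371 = 304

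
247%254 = 247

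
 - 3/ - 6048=1/2016 = 0.00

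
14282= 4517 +9765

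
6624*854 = 5656896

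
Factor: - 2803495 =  - 5^1* 271^1*2069^1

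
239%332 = 239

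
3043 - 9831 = -6788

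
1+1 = 2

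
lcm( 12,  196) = 588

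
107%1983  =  107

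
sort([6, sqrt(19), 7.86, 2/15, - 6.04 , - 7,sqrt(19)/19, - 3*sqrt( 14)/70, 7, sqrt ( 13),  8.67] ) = [ -7, - 6.04, - 3*sqrt ( 14 )/70, 2/15,sqrt( 19 )/19,sqrt( 13 ), sqrt ( 19), 6, 7,7.86, 8.67 ]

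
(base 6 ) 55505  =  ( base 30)8I5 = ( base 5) 221440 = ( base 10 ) 7745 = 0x1E41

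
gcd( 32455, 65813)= 1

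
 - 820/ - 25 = 164/5 = 32.80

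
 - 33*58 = -1914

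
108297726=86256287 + 22041439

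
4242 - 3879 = 363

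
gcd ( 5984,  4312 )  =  88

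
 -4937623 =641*(  -  7703 ) 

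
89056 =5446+83610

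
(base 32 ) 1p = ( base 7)111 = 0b111001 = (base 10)57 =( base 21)2F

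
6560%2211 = 2138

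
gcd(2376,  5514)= 6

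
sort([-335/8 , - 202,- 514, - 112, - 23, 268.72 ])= [ - 514, - 202, - 112, -335/8,-23,268.72]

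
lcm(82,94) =3854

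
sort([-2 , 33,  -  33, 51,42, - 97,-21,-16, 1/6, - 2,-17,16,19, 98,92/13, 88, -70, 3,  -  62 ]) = [-97,- 70 ,  -  62,-33, - 21,-17,-16,-2,-2, 1/6, 3,92/13,16,19,33 , 42, 51,88, 98 ] 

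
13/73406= 13/73406= 0.00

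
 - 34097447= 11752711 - 45850158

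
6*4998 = 29988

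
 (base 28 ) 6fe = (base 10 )5138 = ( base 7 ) 20660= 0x1412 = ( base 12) 2b82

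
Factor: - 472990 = -2^1*5^1*7^1 *29^1*233^1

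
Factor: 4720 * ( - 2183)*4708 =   -  2^6*5^1*11^1*37^1* 59^2 * 107^1 = - 48510102080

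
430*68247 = 29346210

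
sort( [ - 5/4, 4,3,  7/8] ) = [ - 5/4,7/8, 3 , 4 ]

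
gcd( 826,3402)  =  14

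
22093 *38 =839534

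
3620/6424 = 905/1606=0.56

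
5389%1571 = 676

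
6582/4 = 1645 + 1/2 =1645.50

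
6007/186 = 6007/186 = 32.30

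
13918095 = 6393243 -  - 7524852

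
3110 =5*622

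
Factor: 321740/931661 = 2^2 *5^1*23^( - 1 )*16087^1*40507^(-1) 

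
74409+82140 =156549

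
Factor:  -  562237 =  - 13^1*61^1*709^1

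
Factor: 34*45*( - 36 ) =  - 55080 = - 2^3*3^4*5^1*17^1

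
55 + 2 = 57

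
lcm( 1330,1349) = 94430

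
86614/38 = 43307/19= 2279.32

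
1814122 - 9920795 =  - 8106673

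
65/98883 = 65/98883 = 0.00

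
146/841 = 146/841  =  0.17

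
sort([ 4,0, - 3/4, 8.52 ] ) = [-3/4 , 0, 4,8.52]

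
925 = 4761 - 3836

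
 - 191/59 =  -4 + 45/59 = - 3.24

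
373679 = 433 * 863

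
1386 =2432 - 1046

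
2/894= 1/447 = 0.00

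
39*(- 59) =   -  2301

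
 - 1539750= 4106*( - 375)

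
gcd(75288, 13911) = 3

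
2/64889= 2/64889 = 0.00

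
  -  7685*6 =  - 46110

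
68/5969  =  68/5969 = 0.01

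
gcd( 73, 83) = 1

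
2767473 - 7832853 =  - 5065380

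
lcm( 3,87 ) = 87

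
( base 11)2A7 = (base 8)547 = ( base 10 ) 359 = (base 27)d8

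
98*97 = 9506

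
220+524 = 744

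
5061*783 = 3962763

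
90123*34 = 3064182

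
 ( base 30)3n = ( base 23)4l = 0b1110001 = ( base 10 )113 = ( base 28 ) 41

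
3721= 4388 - 667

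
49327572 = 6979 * 7068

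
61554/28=30777/14 = 2198.36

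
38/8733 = 38/8733 = 0.00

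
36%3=0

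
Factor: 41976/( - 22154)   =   - 2^2*3^2*19^(-1)  =  -36/19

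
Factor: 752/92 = 188/23 = 2^2 * 23^( - 1) * 47^1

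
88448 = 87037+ 1411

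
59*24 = 1416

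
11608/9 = 11608/9 = 1289.78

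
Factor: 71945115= 3^1*5^1 *11^1*19^1*53^1*433^1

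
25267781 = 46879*539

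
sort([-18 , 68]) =[ - 18,68 ] 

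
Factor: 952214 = 2^1 * 476107^1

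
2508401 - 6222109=-3713708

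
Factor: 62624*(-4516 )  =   - 282809984  =  - 2^7*19^1*103^1*1129^1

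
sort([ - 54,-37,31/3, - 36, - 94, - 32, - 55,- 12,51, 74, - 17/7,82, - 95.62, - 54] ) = [ - 95.62, - 94, - 55, - 54, - 54, - 37, - 36, - 32, - 12, - 17/7,31/3 , 51,74, 82] 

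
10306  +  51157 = 61463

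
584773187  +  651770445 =1236543632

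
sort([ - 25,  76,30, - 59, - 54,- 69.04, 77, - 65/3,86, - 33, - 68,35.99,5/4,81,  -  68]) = [ - 69.04,-68,- 68, - 59, - 54, - 33, - 25, - 65/3, 5/4,30,  35.99,76, 77, 81,86 ] 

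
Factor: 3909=3^1 * 1303^1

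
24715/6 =4119 + 1/6 = 4119.17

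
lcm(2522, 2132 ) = 206804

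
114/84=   19/14 = 1.36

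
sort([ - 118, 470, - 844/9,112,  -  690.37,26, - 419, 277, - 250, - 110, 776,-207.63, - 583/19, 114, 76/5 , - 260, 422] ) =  [ - 690.37, - 419, - 260, - 250, - 207.63, - 118, - 110, - 844/9,- 583/19, 76/5,26, 112,114, 277, 422,470,776 ]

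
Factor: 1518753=3^1*506251^1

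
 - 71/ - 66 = 71/66=1.08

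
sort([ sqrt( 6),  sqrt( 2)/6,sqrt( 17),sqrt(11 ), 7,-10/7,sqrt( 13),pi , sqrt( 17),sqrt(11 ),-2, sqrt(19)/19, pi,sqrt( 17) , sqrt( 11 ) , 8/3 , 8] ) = [ - 2, - 10/7,  sqrt( 19 ) /19 , sqrt( 2)/6,sqrt( 6), 8/3 , pi,pi , sqrt(11), sqrt(11), sqrt( 11), sqrt (13 ),sqrt( 17 ),sqrt( 17),sqrt(17), 7, 8]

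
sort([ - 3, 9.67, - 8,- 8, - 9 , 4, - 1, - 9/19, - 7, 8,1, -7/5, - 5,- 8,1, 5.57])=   [-9, - 8,-8, - 8,  -  7,-5,  -  3,-7/5,-1,  -  9/19, 1,1, 4,  5.57,8,9.67] 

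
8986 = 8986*1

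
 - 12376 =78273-90649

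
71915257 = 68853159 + 3062098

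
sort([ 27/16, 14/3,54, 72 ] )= [27/16 , 14/3,54,72 ] 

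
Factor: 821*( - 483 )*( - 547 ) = 216909021 = 3^1*7^1*23^1 *547^1*821^1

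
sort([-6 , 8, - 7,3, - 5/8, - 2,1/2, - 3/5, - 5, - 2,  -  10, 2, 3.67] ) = [ - 10, - 7, - 6,-5,-2, - 2, - 5/8, - 3/5,1/2, 2 , 3, 3.67,8] 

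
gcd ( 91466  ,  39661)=1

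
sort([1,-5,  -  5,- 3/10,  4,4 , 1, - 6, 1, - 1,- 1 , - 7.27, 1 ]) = [  -  7.27, - 6, - 5,-5, - 1, - 1,  -  3/10, 1,1, 1, 1, 4, 4]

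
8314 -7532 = 782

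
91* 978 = 88998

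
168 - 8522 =  -  8354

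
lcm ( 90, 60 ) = 180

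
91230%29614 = 2388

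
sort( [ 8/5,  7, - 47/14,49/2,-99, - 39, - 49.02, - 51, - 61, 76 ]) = [ - 99, - 61, - 51, - 49.02, - 39, - 47/14,8/5, 7,49/2, 76 ] 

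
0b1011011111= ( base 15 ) 340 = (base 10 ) 735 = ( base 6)3223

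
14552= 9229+5323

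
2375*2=4750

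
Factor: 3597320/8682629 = 2^3 * 5^1*29^( - 1 )*139^1*647^1*299401^( - 1)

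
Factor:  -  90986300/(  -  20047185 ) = 2^2* 3^( - 2)*5^1*19^(- 1 )*23447^( - 1)*909863^1 = 18197260/4009437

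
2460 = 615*4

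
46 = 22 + 24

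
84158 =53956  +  30202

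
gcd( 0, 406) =406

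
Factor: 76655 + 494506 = 3^1*190387^1 = 571161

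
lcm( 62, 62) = 62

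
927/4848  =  309/1616 = 0.19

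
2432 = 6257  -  3825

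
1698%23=19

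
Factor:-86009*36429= -3^1 * 7^1*11^1*1117^1*12143^1 = - 3133221861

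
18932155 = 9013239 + 9918916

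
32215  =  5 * 6443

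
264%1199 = 264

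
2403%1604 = 799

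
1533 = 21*73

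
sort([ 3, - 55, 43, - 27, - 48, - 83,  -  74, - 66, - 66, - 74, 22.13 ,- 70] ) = [  -  83,  -  74, - 74, - 70, - 66, - 66, - 55, - 48,  -  27,3, 22.13,  43 ]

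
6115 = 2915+3200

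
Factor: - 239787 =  - 3^3*83^1* 107^1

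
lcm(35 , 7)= 35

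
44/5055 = 44/5055 = 0.01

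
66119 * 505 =33390095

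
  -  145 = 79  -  224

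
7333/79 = 7333/79 = 92.82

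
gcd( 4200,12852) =84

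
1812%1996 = 1812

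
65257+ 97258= 162515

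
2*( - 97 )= -194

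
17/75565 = 1/4445= 0.00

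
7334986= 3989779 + 3345207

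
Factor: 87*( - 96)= -8352 = - 2^5*3^2*29^1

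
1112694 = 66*16859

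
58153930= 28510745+29643185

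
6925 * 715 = 4951375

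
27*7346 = 198342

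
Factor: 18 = 2^1*3^2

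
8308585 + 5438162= 13746747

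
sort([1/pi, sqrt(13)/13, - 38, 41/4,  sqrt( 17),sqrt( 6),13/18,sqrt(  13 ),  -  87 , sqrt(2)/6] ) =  [ - 87, - 38,sqrt( 2 ) /6,sqrt ( 13)/13,1/pi, 13/18,sqrt(6 ),sqrt ( 13 ),sqrt( 17),41/4] 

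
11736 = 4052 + 7684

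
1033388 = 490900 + 542488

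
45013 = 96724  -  51711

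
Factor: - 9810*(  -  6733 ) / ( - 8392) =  - 2^( - 2)*3^2*5^1*109^1*1049^( - 1 )*6733^1 = - 33025365/4196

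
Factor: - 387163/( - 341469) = 3^( - 3 )*7^1*19^1*41^1*71^1 * 12647^(- 1)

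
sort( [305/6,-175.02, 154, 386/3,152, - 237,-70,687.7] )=[ - 237, - 175.02,-70,305/6 , 386/3,152,154,687.7]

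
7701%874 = 709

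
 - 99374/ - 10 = 49687/5 = 9937.40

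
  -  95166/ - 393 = 31722/131 = 242.15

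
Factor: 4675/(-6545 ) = - 5/7 =- 5^1*7^( - 1 )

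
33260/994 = 16630/497 =33.46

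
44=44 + 0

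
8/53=8/53 = 0.15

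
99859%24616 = 1395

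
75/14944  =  75/14944 = 0.01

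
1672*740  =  1237280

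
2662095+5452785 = 8114880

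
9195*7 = 64365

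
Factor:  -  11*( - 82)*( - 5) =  - 4510= - 2^1*5^1*11^1*41^1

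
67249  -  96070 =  - 28821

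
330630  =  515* 642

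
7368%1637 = 820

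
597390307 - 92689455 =504700852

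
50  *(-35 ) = -1750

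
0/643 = 0 = 0.00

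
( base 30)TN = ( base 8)1575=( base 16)37d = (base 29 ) 11n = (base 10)893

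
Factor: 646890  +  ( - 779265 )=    - 132375 = -3^1*5^3*353^1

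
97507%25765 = 20212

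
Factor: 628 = 2^2*157^1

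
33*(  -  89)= - 2937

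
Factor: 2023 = 7^1*17^2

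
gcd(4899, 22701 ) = 69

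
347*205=71135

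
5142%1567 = 441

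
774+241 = 1015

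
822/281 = 2+260/281= 2.93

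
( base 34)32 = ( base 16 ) 68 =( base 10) 104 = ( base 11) 95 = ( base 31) 3B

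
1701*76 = 129276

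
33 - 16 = 17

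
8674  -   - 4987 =13661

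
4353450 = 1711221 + 2642229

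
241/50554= 241/50554 = 0.00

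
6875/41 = 6875/41 = 167.68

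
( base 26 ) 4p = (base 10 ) 129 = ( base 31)45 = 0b10000001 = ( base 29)4d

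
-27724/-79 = 27724/79 = 350.94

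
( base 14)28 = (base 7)51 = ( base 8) 44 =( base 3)1100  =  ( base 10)36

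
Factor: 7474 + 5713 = 13187^1=13187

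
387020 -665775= - 278755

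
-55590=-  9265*6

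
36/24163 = 36/24163 = 0.00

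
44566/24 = 1856 + 11/12 = 1856.92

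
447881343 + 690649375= 1138530718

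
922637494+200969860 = 1123607354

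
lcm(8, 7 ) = 56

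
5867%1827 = 386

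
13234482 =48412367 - 35177885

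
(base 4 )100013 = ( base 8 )2007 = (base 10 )1031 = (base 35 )TG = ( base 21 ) 272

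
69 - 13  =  56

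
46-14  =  32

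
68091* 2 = 136182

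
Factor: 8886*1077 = 2^1*3^2 * 359^1*1481^1 = 9570222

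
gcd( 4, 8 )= 4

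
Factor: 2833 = 2833^1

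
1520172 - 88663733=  - 87143561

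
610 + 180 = 790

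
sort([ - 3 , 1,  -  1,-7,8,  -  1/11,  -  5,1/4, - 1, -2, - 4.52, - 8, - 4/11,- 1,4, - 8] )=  [-8,  -  8, -7, - 5,-4.52,-3, - 2, - 1,  -  1,- 1, - 4/11,  -  1/11 , 1/4,  1,  4,8 ]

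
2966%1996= 970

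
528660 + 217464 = 746124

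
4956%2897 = 2059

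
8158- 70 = 8088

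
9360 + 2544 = 11904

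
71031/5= 71031/5=14206.20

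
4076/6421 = 4076/6421 = 0.63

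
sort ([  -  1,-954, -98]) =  [ - 954, - 98, - 1] 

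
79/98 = 79/98 = 0.81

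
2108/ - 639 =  - 2108/639 = - 3.30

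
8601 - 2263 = 6338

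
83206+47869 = 131075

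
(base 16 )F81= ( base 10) 3969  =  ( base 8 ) 7601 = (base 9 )5400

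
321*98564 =31639044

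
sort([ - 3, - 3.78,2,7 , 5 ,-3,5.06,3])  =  [ - 3.78, -3,-3,  2, 3 , 5, 5.06, 7 ]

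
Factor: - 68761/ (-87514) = 11/14= 2^(-1 ) * 7^( - 1)*11^1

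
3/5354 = 3/5354 =0.00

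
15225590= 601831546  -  586605956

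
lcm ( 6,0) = 0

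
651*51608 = 33596808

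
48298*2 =96596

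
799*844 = 674356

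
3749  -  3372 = 377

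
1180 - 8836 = -7656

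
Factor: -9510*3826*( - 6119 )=2^2*3^1*5^1*29^1*211^1*317^1*1913^1 = 222641405940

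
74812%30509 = 13794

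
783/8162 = 783/8162 = 0.10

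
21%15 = 6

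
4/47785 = 4/47785 = 0.00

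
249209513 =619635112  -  370425599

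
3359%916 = 611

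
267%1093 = 267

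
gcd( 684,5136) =12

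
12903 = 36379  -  23476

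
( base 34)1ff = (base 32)1kh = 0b11010010001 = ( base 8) 3221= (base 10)1681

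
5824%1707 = 703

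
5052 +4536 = 9588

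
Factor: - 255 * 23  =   - 3^1*5^1*17^1*23^1 = - 5865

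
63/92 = 63/92 = 0.68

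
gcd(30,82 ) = 2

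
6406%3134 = 138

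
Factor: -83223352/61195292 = -2^1*197^ ( - 1 )*2081^1*4999^1*77659^ ( - 1 ) = - 20805838/15298823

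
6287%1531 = 163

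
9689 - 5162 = 4527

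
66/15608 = 33/7804 =0.00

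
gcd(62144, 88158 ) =2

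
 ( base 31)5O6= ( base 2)1010110110011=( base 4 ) 1112303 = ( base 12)326b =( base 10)5555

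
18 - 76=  - 58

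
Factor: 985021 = 23^1*113^1*379^1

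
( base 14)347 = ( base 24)133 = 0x28b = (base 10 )651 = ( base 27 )O3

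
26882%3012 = 2786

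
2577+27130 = 29707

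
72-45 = 27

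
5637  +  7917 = 13554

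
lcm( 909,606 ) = 1818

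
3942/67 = 58 + 56/67 = 58.84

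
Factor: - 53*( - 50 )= 2650 = 2^1*5^2*53^1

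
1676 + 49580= 51256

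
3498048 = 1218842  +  2279206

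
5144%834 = 140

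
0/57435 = 0 = 0.00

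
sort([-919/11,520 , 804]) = [ - 919/11, 520,804 ]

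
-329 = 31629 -31958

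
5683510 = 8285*686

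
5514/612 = 919/102=9.01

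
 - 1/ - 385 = 1/385 = 0.00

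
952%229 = 36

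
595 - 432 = 163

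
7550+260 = 7810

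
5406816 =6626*816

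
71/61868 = 71/61868 = 0.00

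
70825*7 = 495775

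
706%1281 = 706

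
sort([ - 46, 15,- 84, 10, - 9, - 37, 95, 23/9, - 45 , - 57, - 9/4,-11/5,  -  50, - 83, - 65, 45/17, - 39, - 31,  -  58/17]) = [ - 84, - 83, - 65, - 57, - 50 , - 46, - 45, - 39,-37, - 31, - 9, - 58/17, - 9/4, - 11/5, 23/9,45/17, 10,15, 95]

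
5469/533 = 5469/533=10.26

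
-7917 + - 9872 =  - 17789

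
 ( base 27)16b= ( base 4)32012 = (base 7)2426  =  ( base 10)902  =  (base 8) 1606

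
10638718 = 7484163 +3154555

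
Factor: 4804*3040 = 2^7 * 5^1 * 19^1*1201^1 = 14604160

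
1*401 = 401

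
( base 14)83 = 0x73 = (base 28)43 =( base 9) 137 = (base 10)115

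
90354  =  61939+28415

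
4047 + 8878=12925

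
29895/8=3736+ 7/8 = 3736.88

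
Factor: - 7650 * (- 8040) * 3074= 189069444000=   2^5 * 3^3*5^3 * 17^1* 29^1 * 53^1*67^1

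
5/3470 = 1/694 = 0.00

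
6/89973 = 2/29991 = 0.00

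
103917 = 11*9447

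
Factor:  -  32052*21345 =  - 684149940 = - 2^2*3^2 *5^1 *1423^1 * 2671^1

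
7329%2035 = 1224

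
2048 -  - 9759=11807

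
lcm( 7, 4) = 28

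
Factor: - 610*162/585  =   - 2^2 *3^2*13^( - 1) * 61^1= - 2196/13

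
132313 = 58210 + 74103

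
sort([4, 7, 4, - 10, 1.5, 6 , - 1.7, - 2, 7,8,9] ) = [-10 , - 2, - 1.7,1.5, 4,  4,  6,7, 7, 8, 9]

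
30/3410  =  3/341 = 0.01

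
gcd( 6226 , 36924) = 2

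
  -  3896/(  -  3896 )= 1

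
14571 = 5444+9127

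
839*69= 57891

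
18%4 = 2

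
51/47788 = 51/47788  =  0.00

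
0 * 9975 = 0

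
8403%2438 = 1089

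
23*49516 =1138868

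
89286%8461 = 4676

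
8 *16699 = 133592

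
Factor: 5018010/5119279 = 2^1*3^1*5^1 * 11^(-1)*43^( - 1 )*79^( - 1)*137^( - 1)*167267^1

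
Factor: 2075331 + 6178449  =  2^2*3^1*5^1*23^1*5981^1 = 8253780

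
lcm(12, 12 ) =12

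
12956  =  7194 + 5762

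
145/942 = 145/942 = 0.15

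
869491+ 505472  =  1374963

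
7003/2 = 3501 + 1/2=3501.50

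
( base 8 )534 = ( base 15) 183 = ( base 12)250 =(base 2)101011100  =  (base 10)348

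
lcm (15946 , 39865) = 79730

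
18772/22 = 853 + 3/11  =  853.27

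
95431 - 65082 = 30349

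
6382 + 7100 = 13482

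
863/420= 863/420 = 2.05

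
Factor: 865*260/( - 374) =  - 2^1*5^2*11^(  -  1)*13^1 * 17^( - 1 ) * 173^1 = - 112450/187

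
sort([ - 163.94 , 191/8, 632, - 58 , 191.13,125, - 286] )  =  [-286, - 163.94, - 58 , 191/8, 125,191.13 , 632 ]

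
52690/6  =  8781  +  2/3  =  8781.67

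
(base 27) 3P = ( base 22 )4i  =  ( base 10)106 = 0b1101010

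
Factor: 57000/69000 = 19^1*23^( - 1 ) = 19/23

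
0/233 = 0 = 0.00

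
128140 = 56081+72059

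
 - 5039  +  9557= 4518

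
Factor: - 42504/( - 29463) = 88/61 =2^3*11^1 *61^( - 1)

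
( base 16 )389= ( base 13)548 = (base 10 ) 905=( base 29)126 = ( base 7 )2432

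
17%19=17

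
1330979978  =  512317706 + 818662272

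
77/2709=11/387 =0.03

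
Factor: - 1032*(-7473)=7712136 = 2^3*3^2*43^1*47^1*53^1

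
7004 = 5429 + 1575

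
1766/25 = 70 + 16/25 = 70.64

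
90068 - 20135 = 69933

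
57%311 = 57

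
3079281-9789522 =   -  6710241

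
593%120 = 113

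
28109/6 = 28109/6 = 4684.83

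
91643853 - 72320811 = 19323042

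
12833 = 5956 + 6877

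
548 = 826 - 278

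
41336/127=41336/127 = 325.48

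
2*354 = 708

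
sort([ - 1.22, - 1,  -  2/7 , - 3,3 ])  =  [ - 3, - 1.22,  -  1,-2/7,3 ] 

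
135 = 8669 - 8534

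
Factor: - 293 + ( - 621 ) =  - 914 = - 2^1*457^1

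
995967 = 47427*21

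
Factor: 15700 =2^2*5^2*157^1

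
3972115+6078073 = 10050188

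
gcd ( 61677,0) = 61677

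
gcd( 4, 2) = 2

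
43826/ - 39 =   -  43826/39 = - 1123.74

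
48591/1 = 48591  =  48591.00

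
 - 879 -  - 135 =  - 744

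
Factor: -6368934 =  - 2^1*3^1*11^1 *13^2 * 571^1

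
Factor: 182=2^1 * 7^1 *13^1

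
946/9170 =473/4585= 0.10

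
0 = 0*57384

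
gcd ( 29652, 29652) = 29652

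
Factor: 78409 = 89^1* 881^1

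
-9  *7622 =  - 68598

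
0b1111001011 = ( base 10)971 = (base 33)TE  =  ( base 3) 1022222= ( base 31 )10A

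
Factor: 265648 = 2^4*16603^1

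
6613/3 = 6613/3 = 2204.33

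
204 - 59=145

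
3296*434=1430464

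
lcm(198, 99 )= 198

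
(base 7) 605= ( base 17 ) 10a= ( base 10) 299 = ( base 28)aj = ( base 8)453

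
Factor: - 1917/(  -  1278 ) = 2^ (-1 )*3^1 = 3/2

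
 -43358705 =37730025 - 81088730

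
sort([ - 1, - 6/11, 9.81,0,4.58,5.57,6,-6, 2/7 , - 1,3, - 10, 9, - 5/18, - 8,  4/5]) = [ - 10, - 8 , - 6, - 1, - 1,  -  6/11,-5/18,0,2/7,4/5,  3 , 4.58,  5.57,6 , 9,9.81]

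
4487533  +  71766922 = 76254455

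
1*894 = 894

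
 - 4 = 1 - 5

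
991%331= 329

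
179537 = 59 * 3043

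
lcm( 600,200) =600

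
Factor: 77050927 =77050927^1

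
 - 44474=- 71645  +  27171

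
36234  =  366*99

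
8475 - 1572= 6903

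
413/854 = 59/122=0.48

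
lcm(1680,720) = 5040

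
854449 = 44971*19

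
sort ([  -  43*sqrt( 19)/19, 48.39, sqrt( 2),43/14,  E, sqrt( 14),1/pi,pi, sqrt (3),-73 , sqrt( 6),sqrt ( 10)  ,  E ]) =[ - 73,-43*sqrt( 19)/19,1/pi,sqrt( 2),sqrt( 3 ),sqrt( 6), E,E, 43/14,pi,sqrt( 10),sqrt( 14 ), 48.39 ] 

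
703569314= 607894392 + 95674922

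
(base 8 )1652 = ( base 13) 572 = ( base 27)17k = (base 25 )1cd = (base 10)938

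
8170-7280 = 890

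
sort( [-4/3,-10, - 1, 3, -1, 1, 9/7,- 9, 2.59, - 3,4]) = [-10, - 9,-3, - 4/3, - 1, - 1, 1 , 9/7 , 2.59,3  ,  4 ]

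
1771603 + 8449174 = 10220777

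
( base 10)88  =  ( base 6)224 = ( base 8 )130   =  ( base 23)3j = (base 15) 5d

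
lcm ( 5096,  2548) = 5096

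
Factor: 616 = 2^3*7^1*11^1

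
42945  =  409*105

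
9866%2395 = 286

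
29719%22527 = 7192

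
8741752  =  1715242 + 7026510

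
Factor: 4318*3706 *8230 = 2^3*5^1*17^2* 109^1*127^1*823^1 = 131700640840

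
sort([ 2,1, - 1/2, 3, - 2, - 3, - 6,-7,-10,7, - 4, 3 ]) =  [ - 10 ,-7  ,  -  6, - 4,  -  3  ,-2, - 1/2, 1, 2,3, 3,7]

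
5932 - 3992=1940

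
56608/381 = 56608/381 = 148.58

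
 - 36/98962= - 1 + 49463/49481  =  -0.00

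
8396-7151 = 1245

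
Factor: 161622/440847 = 2^1*3^1*11^(-1)*41^1*61^ ( - 1 ) = 246/671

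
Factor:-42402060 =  - 2^2 * 3^2*5^1 * 29^1 *8123^1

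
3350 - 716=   2634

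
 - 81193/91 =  -11599/13 = - 892.23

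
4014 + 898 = 4912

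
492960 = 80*6162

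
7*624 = 4368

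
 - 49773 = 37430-87203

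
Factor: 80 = 2^4*5^1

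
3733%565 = 343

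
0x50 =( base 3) 2222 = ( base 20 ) 40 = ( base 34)2c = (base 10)80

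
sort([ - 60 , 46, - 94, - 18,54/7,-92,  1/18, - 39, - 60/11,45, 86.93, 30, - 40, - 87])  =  [-94, - 92, - 87, - 60, - 40, - 39, - 18,- 60/11,1/18,  54/7, 30,45,46,86.93 ]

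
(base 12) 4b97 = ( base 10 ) 8611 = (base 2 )10000110100011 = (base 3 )102210221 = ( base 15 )2841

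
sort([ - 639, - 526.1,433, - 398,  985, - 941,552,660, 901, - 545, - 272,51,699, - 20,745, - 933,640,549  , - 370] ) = [ - 941, - 933, - 639  , - 545, - 526.1, - 398,  -  370,-272, - 20,51,433,549,552, 640,660,699, 745,901,985] 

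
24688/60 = 6172/15 = 411.47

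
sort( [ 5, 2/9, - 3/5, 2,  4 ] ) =[ - 3/5,2/9,2, 4, 5]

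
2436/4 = 609 = 609.00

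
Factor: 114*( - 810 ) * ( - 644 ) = 2^4*3^5*5^1*7^1*19^1*23^1 = 59466960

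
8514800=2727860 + 5786940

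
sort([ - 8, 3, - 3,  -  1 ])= [-8,  -  3,- 1,3 ]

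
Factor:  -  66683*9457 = - 630621131  =  - 7^2 * 193^1*66683^1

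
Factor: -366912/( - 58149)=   448/71  =  2^6*7^1* 71^( - 1 ) 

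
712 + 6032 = 6744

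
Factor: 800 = 2^5*5^2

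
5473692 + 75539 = 5549231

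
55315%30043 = 25272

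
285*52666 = 15009810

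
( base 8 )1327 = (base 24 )167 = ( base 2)1011010111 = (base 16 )2D7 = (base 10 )727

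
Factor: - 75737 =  - 53^1 * 1429^1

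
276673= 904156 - 627483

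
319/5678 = 319/5678 = 0.06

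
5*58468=292340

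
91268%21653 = 4656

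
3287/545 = 6 +17/545 = 6.03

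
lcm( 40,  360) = 360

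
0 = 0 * 1878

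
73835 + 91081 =164916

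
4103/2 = 4103/2  =  2051.50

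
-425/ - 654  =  425/654 = 0.65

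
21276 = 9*2364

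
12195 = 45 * 271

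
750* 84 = 63000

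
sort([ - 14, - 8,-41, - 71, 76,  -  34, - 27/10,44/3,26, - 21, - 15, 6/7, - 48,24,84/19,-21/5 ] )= [ - 71, - 48, - 41,-34,-21,-15, - 14,  -  8, - 21/5 , - 27/10,6/7,84/19,44/3, 24,26,76]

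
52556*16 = 840896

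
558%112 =110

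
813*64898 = 52762074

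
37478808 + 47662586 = 85141394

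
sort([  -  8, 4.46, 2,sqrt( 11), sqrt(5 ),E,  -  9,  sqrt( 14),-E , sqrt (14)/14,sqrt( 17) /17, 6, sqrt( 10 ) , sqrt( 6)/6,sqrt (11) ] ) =[ - 9,-8, - E,sqrt( 17 ) /17,sqrt(14) /14,  sqrt( 6)/6  ,  2 , sqrt(5 ) , E,sqrt(10 ),  sqrt( 11 ),sqrt ( 11),sqrt (14),4.46,6] 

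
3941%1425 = 1091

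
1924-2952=-1028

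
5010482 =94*53303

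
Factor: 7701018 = 2^1*3^1 * 13^1*98731^1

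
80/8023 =80/8023=0.01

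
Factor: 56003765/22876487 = 5^1*11200753^1*22876487^(  -  1) 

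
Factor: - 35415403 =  - 17^1 * 461^1*4519^1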